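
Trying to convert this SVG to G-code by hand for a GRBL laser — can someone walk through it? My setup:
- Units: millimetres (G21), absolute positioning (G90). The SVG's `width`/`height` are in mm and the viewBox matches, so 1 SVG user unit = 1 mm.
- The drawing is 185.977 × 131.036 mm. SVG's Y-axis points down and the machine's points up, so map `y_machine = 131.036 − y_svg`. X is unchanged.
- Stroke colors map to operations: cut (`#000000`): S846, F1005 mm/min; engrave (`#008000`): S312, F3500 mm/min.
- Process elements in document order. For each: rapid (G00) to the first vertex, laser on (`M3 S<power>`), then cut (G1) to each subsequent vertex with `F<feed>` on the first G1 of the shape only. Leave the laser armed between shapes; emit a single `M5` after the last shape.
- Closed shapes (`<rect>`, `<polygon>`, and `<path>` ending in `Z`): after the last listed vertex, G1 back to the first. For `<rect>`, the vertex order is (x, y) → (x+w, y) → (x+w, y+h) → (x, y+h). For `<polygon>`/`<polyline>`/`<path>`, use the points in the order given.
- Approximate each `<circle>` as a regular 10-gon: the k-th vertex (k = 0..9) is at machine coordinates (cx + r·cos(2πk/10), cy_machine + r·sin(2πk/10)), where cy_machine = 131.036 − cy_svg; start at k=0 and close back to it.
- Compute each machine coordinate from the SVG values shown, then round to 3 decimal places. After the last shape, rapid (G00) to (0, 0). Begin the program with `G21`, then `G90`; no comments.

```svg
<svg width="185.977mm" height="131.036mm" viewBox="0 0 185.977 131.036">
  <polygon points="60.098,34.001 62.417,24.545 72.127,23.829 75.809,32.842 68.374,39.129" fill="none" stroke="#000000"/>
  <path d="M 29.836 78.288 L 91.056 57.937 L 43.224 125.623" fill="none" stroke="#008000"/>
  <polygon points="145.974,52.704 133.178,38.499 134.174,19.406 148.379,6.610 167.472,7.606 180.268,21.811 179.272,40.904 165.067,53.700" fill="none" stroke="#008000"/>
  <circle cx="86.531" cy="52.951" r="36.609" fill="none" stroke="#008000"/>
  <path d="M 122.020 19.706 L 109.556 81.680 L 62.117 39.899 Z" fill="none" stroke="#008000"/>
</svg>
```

G21
G90
G00 X60.098 Y97.035
M3 S846
G1 X62.417 Y106.491 F1005
G1 X72.127 Y107.207
G1 X75.809 Y98.194
G1 X68.374 Y91.907
G1 X60.098 Y97.035
G00 X29.836 Y52.748
M3 S312
G1 X91.056 Y73.099 F3500
G1 X43.224 Y5.413
G00 X145.974 Y78.332
M3 S312
G1 X133.178 Y92.537 F3500
G1 X134.174 Y111.630
G1 X148.379 Y124.426
G1 X167.472 Y123.430
G1 X180.268 Y109.225
G1 X179.272 Y90.132
G1 X165.067 Y77.336
G1 X145.974 Y78.332
G00 X123.140 Y78.085
M3 S312
G1 X116.148 Y99.603 F3500
G1 X97.844 Y112.902
G1 X75.218 Y112.902
G1 X56.914 Y99.603
G1 X49.922 Y78.085
G1 X56.914 Y56.567
G1 X75.218 Y43.268
G1 X97.844 Y43.268
G1 X116.148 Y56.567
G1 X123.140 Y78.085
G00 X122.020 Y111.330
M3 S312
G1 X109.556 Y49.356 F3500
G1 X62.117 Y91.137
G1 X122.020 Y111.330
M5
G00 X0.000 Y0.000

viewBox `0 0 185.977 131.036` with mm width/height → 1 unit = 1 mm. Flip: y_m = 131.036 − y_svg.

**Shape 1** — `<polygon>` regular polygon, stroke `#000000` → cut (S846, F1005). Machine vertices: (60.098,97.035) → (62.417,106.491) → (72.127,107.207) → (75.809,98.194) → (68.374,91.907) → (60.098,97.035). Closed: final G1 returns to the first vertex.

**Shape 2** — `<path>` open polyline, stroke `#008000` → engrave (S312, F3500). Machine vertices: (29.836,52.748) → (91.056,73.099) → (43.224,5.413). Open path.

**Shape 3** — `<polygon>` regular polygon, stroke `#008000` → engrave (S312, F3500). Machine vertices: (145.974,78.332) → (133.178,92.537) → (134.174,111.630) → (148.379,124.426) → (167.472,123.430) → (180.268,109.225) → (179.272,90.132) → (165.067,77.336) → (145.974,78.332). Closed: final G1 returns to the first vertex.

**Shape 4** — `<circle>` circle, stroke `#008000` → engrave (S312, F3500). Machine vertices: (123.140,78.085) → (116.148,99.603) → (97.844,112.902) → (75.218,112.902) → (56.914,99.603) → (49.922,78.085) → (56.914,56.567) → (75.218,43.268) → (97.844,43.268) → (116.148,56.567) → (123.140,78.085). Closed: final G1 returns to the first vertex.

**Shape 5** — `<path>` regular polygon, stroke `#008000` → engrave (S312, F3500). Machine vertices: (122.020,111.330) → (109.556,49.356) → (62.117,91.137) → (122.020,111.330). Closed: final G1 returns to the first vertex.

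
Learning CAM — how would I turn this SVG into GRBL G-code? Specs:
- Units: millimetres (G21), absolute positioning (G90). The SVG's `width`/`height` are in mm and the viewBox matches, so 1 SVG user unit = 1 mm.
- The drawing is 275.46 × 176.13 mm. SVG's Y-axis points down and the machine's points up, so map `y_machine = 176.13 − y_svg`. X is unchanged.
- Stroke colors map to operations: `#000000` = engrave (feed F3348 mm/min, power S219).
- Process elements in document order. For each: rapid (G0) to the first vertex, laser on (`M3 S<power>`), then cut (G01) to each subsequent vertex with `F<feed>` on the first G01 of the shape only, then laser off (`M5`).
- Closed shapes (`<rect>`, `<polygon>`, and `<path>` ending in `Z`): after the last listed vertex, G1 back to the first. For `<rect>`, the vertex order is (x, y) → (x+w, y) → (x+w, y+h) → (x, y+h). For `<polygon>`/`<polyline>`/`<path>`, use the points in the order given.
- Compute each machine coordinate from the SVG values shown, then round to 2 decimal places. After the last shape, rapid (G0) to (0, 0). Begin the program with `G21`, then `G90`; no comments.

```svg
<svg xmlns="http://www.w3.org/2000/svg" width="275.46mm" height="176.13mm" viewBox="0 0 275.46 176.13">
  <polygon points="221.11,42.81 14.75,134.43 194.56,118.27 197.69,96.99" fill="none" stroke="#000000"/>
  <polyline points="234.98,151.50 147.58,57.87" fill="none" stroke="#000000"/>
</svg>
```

Since the viewBox matches the mm dimensions, user units are millimetres directly. The only transform is the Y-flip y_m = 176.13 − y_svg.

Shape 1 is a closed polygon drawn with `<polygon>`. Its stroke #000000 means engrave at S219, F3348. After flipping Y the toolpath is (221.11,133.32) → (14.75,41.70) → (194.56,57.86) → (197.69,79.14) → (221.11,133.32), returning to the start.

Shape 2 is a line segment drawn with `<polyline>`. Its stroke #000000 means engrave at S219, F3348. After flipping Y the toolpath is (234.98,24.63) → (147.58,118.26).

G21
G90
G0 X221.11 Y133.32
M3 S219
G01 X14.75 Y41.70 F3348
G01 X194.56 Y57.86
G01 X197.69 Y79.14
G01 X221.11 Y133.32
M5
G0 X234.98 Y24.63
M3 S219
G01 X147.58 Y118.26 F3348
M5
G0 X0.00 Y0.00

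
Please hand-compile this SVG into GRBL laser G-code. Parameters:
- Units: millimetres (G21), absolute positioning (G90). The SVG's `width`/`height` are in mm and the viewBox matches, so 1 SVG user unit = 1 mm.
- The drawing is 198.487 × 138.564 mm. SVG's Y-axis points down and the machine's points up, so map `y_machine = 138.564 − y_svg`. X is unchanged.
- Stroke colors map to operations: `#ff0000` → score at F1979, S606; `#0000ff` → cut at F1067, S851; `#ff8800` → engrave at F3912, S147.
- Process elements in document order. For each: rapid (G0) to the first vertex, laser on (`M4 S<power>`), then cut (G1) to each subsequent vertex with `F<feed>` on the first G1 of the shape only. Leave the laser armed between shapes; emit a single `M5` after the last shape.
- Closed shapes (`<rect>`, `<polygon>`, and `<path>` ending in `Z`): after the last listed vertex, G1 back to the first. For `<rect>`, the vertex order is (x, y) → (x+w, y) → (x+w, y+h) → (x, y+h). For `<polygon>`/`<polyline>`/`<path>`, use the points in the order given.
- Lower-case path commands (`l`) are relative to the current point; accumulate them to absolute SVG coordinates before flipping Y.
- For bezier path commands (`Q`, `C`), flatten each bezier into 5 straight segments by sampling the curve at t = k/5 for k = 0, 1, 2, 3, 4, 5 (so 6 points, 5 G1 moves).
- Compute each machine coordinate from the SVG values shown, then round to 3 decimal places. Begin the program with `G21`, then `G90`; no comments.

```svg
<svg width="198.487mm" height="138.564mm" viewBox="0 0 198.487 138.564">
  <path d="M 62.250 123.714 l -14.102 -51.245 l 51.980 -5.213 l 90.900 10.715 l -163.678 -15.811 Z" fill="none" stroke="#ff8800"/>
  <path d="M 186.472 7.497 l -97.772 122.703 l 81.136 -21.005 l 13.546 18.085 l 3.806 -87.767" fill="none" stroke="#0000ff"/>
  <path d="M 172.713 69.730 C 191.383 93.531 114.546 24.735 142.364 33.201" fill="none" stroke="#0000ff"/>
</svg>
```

G21
G90
G0 X62.250 Y14.850
M4 S147
G1 X48.148 Y66.095 F3912
G1 X100.128 Y71.308
G1 X191.028 Y60.593
G1 X27.350 Y76.404
G1 X62.250 Y14.850
G0 X186.472 Y131.067
M4 S851
G1 X88.700 Y8.364 F1067
G1 X169.836 Y29.369
G1 X183.382 Y11.284
G1 X187.188 Y99.051
G0 X172.713 Y68.834
M4 S851
G1 X174.055 Y64.306 F1067
G1 X162.084 Y73.848
G1 X146.406 Y89.307
G1 X136.631 Y102.530
G1 X142.364 Y105.363
M5

1 u = 1 mm; y_m = 138.564 − y.

[1] `<path>` closed polygon, #ff8800→engrave S147 F3912: (62.250,14.850) → (48.148,66.095) → (100.128,71.308) → (191.028,60.593) → (27.350,76.404) → (62.250,14.850) (closed)

[2] `<path>` open polyline, #0000ff→cut S851 F1067: (186.472,131.067) → (88.700,8.364) → (169.836,29.369) → (183.382,11.284) → (187.188,99.051)

[3] `<path>` cubic bezier, #0000ff→cut S851 F1067: (172.713,68.834) → (174.055,64.306) → (162.084,73.848) → (146.406,89.307) → (136.631,102.530) → (142.364,105.363)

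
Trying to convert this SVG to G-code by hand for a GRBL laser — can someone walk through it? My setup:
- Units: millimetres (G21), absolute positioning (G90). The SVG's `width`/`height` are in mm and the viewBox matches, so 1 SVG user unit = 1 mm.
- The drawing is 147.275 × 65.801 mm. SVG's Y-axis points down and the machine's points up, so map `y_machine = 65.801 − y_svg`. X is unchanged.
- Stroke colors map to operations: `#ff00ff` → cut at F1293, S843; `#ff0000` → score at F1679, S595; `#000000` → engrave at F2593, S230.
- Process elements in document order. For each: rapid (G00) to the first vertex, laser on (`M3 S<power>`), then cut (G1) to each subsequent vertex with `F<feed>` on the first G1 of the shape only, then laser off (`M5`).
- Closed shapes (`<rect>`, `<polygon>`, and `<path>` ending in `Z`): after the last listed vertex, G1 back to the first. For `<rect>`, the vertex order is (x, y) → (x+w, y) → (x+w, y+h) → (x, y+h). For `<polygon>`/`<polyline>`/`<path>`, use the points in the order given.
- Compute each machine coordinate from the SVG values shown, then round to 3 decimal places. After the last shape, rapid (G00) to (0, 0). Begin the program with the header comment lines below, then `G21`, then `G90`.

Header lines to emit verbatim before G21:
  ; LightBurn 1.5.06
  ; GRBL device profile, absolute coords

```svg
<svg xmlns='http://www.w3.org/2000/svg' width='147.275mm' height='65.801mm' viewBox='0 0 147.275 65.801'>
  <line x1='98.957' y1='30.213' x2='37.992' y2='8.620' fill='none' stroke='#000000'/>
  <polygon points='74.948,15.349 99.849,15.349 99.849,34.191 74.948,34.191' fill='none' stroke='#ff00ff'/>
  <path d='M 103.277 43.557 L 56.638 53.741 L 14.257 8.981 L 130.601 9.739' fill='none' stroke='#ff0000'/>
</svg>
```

; LightBurn 1.5.06
; GRBL device profile, absolute coords
G21
G90
G00 X98.957 Y35.588
M3 S230
G1 X37.992 Y57.181 F2593
M5
G00 X74.948 Y50.452
M3 S843
G1 X99.849 Y50.452 F1293
G1 X99.849 Y31.610
G1 X74.948 Y31.610
G1 X74.948 Y50.452
M5
G00 X103.277 Y22.244
M3 S595
G1 X56.638 Y12.060 F1679
G1 X14.257 Y56.820
G1 X130.601 Y56.062
M5
G00 X0.000 Y0.000

viewBox `0 0 147.275 65.801` with mm width/height → 1 unit = 1 mm. Flip: y_m = 65.801 − y_svg.

**Shape 1** — `<line>` line segment, stroke `#000000` → engrave (S230, F2593). Machine vertices: (98.957,35.588) → (37.992,57.181). Open path.

**Shape 2** — `<polygon>` rectangle, stroke `#ff00ff` → cut (S843, F1293). Machine vertices: (74.948,50.452) → (99.849,50.452) → (99.849,31.610) → (74.948,31.610) → (74.948,50.452). Closed: final G1 returns to the first vertex.

**Shape 3** — `<path>` open polyline, stroke `#ff0000` → score (S595, F1679). Machine vertices: (103.277,22.244) → (56.638,12.060) → (14.257,56.820) → (130.601,56.062). Open path.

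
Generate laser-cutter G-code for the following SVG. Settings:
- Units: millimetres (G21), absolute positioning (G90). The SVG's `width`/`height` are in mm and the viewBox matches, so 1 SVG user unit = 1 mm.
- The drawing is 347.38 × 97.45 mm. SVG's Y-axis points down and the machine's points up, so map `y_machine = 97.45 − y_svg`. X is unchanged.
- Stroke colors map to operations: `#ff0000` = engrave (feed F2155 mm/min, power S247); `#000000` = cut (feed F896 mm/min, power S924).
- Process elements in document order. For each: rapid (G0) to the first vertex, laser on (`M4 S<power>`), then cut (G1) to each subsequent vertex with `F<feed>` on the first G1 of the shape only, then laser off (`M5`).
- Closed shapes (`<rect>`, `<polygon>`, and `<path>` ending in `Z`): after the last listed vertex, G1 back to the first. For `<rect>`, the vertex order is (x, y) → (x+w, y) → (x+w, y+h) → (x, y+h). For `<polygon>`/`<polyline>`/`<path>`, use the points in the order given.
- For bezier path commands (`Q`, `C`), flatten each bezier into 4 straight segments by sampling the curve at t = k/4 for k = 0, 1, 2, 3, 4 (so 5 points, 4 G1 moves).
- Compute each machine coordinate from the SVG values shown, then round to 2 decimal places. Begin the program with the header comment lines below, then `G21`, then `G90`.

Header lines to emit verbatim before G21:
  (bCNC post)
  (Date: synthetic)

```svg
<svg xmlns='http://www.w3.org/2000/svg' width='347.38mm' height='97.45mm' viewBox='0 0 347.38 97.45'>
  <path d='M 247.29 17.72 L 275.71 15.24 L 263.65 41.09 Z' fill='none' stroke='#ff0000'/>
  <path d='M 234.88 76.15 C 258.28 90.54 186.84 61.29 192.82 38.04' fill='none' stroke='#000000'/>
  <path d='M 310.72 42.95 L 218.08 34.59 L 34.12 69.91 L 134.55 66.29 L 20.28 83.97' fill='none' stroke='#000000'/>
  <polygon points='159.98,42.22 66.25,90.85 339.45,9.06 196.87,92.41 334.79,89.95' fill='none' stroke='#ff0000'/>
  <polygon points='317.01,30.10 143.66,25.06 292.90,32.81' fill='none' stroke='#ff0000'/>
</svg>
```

(bCNC post)
(Date: synthetic)
G21
G90
G0 X247.29 Y79.73
M4 S247
G1 X275.71 Y82.21 F2155
G1 X263.65 Y56.36
G1 X247.29 Y79.73
M5
G0 X234.88 Y21.30
M4 S924
G1 X237.34 Y17.91 F896
G1 X220.38 Y26.24
G1 X200.16 Y41.62
G1 X192.82 Y59.41
M5
G0 X310.72 Y54.50
M4 S924
G1 X218.08 Y62.86 F896
G1 X34.12 Y27.54
G1 X134.55 Y31.16
G1 X20.28 Y13.48
M5
G0 X159.98 Y55.23
M4 S247
G1 X66.25 Y6.60 F2155
G1 X339.45 Y88.39
G1 X196.87 Y5.04
G1 X334.79 Y7.50
G1 X159.98 Y55.23
M5
G0 X317.01 Y67.35
M4 S247
G1 X143.66 Y72.39 F2155
G1 X292.90 Y64.64
G1 X317.01 Y67.35
M5

1 u = 1 mm; y_m = 97.45 − y.

[1] `<path>` regular polygon, #ff0000→engrave S247 F2155: (247.29,79.73) → (275.71,82.21) → (263.65,56.36) → (247.29,79.73) (closed)

[2] `<path>` cubic bezier, #000000→cut S924 F896: (234.88,21.30) → (237.34,17.91) → (220.38,26.24) → (200.16,41.62) → (192.82,59.41)

[3] `<path>` open polyline, #000000→cut S924 F896: (310.72,54.50) → (218.08,62.86) → (34.12,27.54) → (134.55,31.16) → (20.28,13.48)

[4] `<polygon>` closed polygon, #ff0000→engrave S247 F2155: (159.98,55.23) → (66.25,6.60) → (339.45,88.39) → (196.87,5.04) → (334.79,7.50) → (159.98,55.23) (closed)

[5] `<polygon>` closed polygon, #ff0000→engrave S247 F2155: (317.01,67.35) → (143.66,72.39) → (292.90,64.64) → (317.01,67.35) (closed)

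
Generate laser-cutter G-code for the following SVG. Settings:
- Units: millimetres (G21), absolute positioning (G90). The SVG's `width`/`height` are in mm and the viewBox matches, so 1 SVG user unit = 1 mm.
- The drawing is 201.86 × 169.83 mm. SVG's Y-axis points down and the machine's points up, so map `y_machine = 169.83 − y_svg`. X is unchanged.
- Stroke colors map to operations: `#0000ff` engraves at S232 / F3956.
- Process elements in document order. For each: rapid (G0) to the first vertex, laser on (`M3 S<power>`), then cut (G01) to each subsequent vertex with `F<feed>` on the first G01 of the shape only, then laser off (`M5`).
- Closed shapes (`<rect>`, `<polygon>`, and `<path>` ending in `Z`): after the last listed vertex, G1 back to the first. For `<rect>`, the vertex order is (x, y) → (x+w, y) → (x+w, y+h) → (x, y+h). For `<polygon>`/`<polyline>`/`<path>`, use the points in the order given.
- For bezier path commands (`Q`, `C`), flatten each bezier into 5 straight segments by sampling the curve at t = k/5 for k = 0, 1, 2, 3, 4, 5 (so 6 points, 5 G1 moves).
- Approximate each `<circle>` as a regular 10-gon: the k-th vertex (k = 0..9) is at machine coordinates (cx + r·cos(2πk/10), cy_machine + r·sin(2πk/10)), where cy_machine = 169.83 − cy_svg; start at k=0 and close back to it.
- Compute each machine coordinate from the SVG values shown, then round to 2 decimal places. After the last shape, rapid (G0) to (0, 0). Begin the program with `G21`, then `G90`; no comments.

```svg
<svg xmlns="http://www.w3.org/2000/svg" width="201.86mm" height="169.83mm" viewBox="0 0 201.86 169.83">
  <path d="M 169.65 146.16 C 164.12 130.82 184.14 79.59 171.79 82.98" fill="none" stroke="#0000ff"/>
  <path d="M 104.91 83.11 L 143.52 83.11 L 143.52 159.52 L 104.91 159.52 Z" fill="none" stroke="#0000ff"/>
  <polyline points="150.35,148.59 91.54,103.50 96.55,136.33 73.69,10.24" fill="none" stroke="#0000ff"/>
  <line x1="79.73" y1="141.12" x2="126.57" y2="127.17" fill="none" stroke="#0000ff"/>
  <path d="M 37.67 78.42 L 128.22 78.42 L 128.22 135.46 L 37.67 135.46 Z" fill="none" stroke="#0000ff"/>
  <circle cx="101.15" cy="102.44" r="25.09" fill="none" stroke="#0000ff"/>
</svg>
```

viewBox `0 0 201.86 169.83` with mm width/height → 1 unit = 1 mm. Flip: y_m = 169.83 − y_svg.

**Shape 1** — `<path>` cubic bezier, stroke `#0000ff` → engrave (S232, F3956). Control points (SVG): P0=(169.65,146.16), P1=(164.12,130.82), P2=(184.14,79.59), P3=(171.79,82.98); sampled at t=k/5. Machine vertices: (169.65,23.67) → (168.93,36.46) → (171.57,53.51) → (174.78,70.49) → (175.78,83.05) → (171.79,86.85). Open path.

**Shape 2** — `<path>` rectangle, stroke `#0000ff` → engrave (S232, F3956). Machine vertices: (104.91,86.72) → (143.52,86.72) → (143.52,10.31) → (104.91,10.31) → (104.91,86.72). Closed: final G1 returns to the first vertex.

**Shape 3** — `<polyline>` open polyline, stroke `#0000ff` → engrave (S232, F3956). Machine vertices: (150.35,21.24) → (91.54,66.33) → (96.55,33.50) → (73.69,159.59). Open path.

**Shape 4** — `<line>` line segment, stroke `#0000ff` → engrave (S232, F3956). Machine vertices: (79.73,28.71) → (126.57,42.66). Open path.

**Shape 5** — `<path>` rectangle, stroke `#0000ff` → engrave (S232, F3956). Machine vertices: (37.67,91.41) → (128.22,91.41) → (128.22,34.37) → (37.67,34.37) → (37.67,91.41). Closed: final G1 returns to the first vertex.

**Shape 6** — `<circle>` circle, stroke `#0000ff` → engrave (S232, F3956). Machine vertices: (126.24,67.39) → (121.45,82.14) → (108.90,91.25) → (93.40,91.25) → (80.85,82.14) → (76.06,67.39) → (80.85,52.64) → (93.40,43.53) → (108.90,43.53) → (121.45,52.64) → (126.24,67.39). Closed: final G1 returns to the first vertex.

G21
G90
G0 X169.65 Y23.67
M3 S232
G01 X168.93 Y36.46 F3956
G01 X171.57 Y53.51
G01 X174.78 Y70.49
G01 X175.78 Y83.05
G01 X171.79 Y86.85
M5
G0 X104.91 Y86.72
M3 S232
G01 X143.52 Y86.72 F3956
G01 X143.52 Y10.31
G01 X104.91 Y10.31
G01 X104.91 Y86.72
M5
G0 X150.35 Y21.24
M3 S232
G01 X91.54 Y66.33 F3956
G01 X96.55 Y33.50
G01 X73.69 Y159.59
M5
G0 X79.73 Y28.71
M3 S232
G01 X126.57 Y42.66 F3956
M5
G0 X37.67 Y91.41
M3 S232
G01 X128.22 Y91.41 F3956
G01 X128.22 Y34.37
G01 X37.67 Y34.37
G01 X37.67 Y91.41
M5
G0 X126.24 Y67.39
M3 S232
G01 X121.45 Y82.14 F3956
G01 X108.90 Y91.25
G01 X93.40 Y91.25
G01 X80.85 Y82.14
G01 X76.06 Y67.39
G01 X80.85 Y52.64
G01 X93.40 Y43.53
G01 X108.90 Y43.53
G01 X121.45 Y52.64
G01 X126.24 Y67.39
M5
G0 X0.00 Y0.00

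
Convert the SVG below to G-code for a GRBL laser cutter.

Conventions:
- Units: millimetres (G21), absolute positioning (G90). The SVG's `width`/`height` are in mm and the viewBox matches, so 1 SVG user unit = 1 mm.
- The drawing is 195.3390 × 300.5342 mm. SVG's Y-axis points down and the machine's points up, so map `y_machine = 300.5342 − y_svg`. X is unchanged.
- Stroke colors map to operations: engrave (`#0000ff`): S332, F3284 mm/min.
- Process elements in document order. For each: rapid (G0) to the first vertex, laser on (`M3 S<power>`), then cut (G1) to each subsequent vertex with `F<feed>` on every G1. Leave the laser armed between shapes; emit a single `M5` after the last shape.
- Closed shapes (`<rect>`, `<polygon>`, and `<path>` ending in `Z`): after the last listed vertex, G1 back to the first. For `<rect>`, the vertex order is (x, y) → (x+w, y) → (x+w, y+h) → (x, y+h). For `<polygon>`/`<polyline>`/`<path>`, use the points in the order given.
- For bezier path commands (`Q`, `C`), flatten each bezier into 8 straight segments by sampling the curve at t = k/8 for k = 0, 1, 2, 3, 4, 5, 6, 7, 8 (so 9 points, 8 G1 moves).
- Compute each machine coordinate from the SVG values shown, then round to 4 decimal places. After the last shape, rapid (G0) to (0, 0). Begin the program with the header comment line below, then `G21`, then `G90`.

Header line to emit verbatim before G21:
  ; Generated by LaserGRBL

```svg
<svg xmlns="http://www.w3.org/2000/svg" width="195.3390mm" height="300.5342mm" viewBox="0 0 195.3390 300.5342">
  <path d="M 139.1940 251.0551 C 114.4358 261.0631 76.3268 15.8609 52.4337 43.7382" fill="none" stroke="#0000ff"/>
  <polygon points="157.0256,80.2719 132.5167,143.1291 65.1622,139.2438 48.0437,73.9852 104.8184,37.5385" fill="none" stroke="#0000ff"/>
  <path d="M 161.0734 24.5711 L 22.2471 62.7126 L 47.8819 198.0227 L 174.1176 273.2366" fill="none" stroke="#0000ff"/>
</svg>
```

Since the viewBox matches the mm dimensions, user units are millimetres directly. The only transform is the Y-flip y_m = 300.5342 − y_svg.

Shape 1 is a cubic bezier drawn with `<path>`. Its stroke #0000ff means engrave at S332, F3284. After flipping Y the toolpath is (139.1940,49.4791) → (129.3377,56.6573) → (118.5528,81.5705) → (107.1624,118.0279) → (95.4894,159.8385) → (83.8571,200.8116) → (72.5883,234.7561) → (62.0061,255.4812) → (52.4337,256.7960).

Shape 2 is a regular polygon drawn with `<polygon>`. Its stroke #0000ff means engrave at S332, F3284. After flipping Y the toolpath is (157.0256,220.2623) → (132.5167,157.4051) → (65.1622,161.2904) → (48.0437,226.5490) → (104.8184,262.9957) → (157.0256,220.2623), returning to the start.

Shape 3 is a open polyline drawn with `<path>`. Its stroke #0000ff means engrave at S332, F3284. After flipping Y the toolpath is (161.0734,275.9631) → (22.2471,237.8216) → (47.8819,102.5115) → (174.1176,27.2976).

; Generated by LaserGRBL
G21
G90
G0 X139.1940 Y49.4791
M3 S332
G1 X129.3377 Y56.6573 F3284
G1 X118.5528 Y81.5705 F3284
G1 X107.1624 Y118.0279 F3284
G1 X95.4894 Y159.8385 F3284
G1 X83.8571 Y200.8116 F3284
G1 X72.5883 Y234.7561 F3284
G1 X62.0061 Y255.4812 F3284
G1 X52.4337 Y256.7960 F3284
G0 X157.0256 Y220.2623
M3 S332
G1 X132.5167 Y157.4051 F3284
G1 X65.1622 Y161.2904 F3284
G1 X48.0437 Y226.5490 F3284
G1 X104.8184 Y262.9957 F3284
G1 X157.0256 Y220.2623 F3284
G0 X161.0734 Y275.9631
M3 S332
G1 X22.2471 Y237.8216 F3284
G1 X47.8819 Y102.5115 F3284
G1 X174.1176 Y27.2976 F3284
M5
G0 X0.0000 Y0.0000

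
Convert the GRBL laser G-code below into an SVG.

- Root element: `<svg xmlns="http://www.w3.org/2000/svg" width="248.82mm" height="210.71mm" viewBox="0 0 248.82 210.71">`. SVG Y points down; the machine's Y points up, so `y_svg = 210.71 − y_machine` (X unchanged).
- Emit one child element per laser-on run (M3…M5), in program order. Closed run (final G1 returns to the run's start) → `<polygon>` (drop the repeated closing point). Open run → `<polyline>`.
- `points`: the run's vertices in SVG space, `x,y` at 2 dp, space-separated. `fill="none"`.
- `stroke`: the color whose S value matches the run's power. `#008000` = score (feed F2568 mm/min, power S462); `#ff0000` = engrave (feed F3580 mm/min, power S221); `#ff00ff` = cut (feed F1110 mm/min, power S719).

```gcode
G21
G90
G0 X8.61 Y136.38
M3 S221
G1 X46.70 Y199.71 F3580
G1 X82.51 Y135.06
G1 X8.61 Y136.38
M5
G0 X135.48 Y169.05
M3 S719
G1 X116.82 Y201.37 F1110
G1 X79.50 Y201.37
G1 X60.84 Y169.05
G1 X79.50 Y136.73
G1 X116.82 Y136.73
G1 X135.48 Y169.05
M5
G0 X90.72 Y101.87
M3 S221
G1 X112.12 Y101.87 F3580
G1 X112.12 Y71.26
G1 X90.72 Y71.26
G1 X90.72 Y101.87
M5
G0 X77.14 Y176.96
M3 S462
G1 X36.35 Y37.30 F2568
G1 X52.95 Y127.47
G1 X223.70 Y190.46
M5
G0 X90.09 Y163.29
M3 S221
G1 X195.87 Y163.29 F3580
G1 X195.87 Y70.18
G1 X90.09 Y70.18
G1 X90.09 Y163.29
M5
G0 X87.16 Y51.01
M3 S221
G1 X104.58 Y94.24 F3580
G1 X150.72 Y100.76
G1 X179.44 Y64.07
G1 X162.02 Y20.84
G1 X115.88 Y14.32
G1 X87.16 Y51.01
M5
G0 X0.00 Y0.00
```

y_svg = 210.71 − y_m.

[1] S221→`#ff0000` (engrave); closed run; points: 8.61,74.33 46.70,11.00 82.51,75.65

[2] S719→`#ff00ff` (cut); closed run; points: 135.48,41.66 116.82,9.34 79.50,9.34 60.84,41.66 79.50,73.98 116.82,73.98

[3] S221→`#ff0000` (engrave); closed run; points: 90.72,108.84 112.12,108.84 112.12,139.45 90.72,139.45

[4] S462→`#008000` (score); open run; points: 77.14,33.75 36.35,173.41 52.95,83.24 223.70,20.25

[5] S221→`#ff0000` (engrave); closed run; points: 90.09,47.42 195.87,47.42 195.87,140.53 90.09,140.53

[6] S221→`#ff0000` (engrave); closed run; points: 87.16,159.70 104.58,116.47 150.72,109.95 179.44,146.64 162.02,189.87 115.88,196.39

<svg xmlns="http://www.w3.org/2000/svg" width="248.82mm" height="210.71mm" viewBox="0 0 248.82 210.71">
  <polygon points="8.61,74.33 46.70,11.00 82.51,75.65" fill="none" stroke="#ff0000"/>
  <polygon points="135.48,41.66 116.82,9.34 79.50,9.34 60.84,41.66 79.50,73.98 116.82,73.98" fill="none" stroke="#ff00ff"/>
  <polygon points="90.72,108.84 112.12,108.84 112.12,139.45 90.72,139.45" fill="none" stroke="#ff0000"/>
  <polyline points="77.14,33.75 36.35,173.41 52.95,83.24 223.70,20.25" fill="none" stroke="#008000"/>
  <polygon points="90.09,47.42 195.87,47.42 195.87,140.53 90.09,140.53" fill="none" stroke="#ff0000"/>
  <polygon points="87.16,159.70 104.58,116.47 150.72,109.95 179.44,146.64 162.02,189.87 115.88,196.39" fill="none" stroke="#ff0000"/>
</svg>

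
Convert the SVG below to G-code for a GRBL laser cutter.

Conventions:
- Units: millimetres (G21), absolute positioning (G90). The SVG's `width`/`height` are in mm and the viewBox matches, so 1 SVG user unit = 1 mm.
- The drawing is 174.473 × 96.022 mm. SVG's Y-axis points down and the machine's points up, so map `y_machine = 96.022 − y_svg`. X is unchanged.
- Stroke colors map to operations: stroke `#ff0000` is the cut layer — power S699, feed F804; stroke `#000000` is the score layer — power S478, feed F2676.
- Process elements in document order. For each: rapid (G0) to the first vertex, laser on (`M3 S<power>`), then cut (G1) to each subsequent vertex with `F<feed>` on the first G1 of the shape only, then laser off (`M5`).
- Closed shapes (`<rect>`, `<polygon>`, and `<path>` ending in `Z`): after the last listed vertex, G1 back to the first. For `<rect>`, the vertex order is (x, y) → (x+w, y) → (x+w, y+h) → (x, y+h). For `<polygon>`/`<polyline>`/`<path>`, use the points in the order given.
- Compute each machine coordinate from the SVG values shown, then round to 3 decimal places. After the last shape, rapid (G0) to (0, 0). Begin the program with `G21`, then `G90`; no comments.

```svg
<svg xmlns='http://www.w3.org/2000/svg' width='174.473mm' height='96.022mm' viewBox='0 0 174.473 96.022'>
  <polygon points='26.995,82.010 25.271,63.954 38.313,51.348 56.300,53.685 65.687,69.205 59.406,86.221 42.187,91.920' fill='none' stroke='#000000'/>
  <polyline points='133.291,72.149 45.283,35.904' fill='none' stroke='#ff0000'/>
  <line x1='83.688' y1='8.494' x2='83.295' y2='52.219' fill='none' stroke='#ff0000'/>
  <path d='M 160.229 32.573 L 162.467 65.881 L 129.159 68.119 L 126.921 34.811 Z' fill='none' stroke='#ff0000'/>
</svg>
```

G21
G90
G0 X26.995 Y14.012
M3 S478
G1 X25.271 Y32.068 F2676
G1 X38.313 Y44.674
G1 X56.300 Y42.337
G1 X65.687 Y26.817
G1 X59.406 Y9.801
G1 X42.187 Y4.102
G1 X26.995 Y14.012
M5
G0 X133.291 Y23.873
M3 S699
G1 X45.283 Y60.118 F804
M5
G0 X83.688 Y87.528
M3 S699
G1 X83.295 Y43.803 F804
M5
G0 X160.229 Y63.449
M3 S699
G1 X162.467 Y30.141 F804
G1 X129.159 Y27.903
G1 X126.921 Y61.211
G1 X160.229 Y63.449
M5
G0 X0.000 Y0.000

Since the viewBox matches the mm dimensions, user units are millimetres directly. The only transform is the Y-flip y_m = 96.022 − y_svg.

Shape 1 is a regular polygon drawn with `<polygon>`. Its stroke #000000 means score at S478, F2676. After flipping Y the toolpath is (26.995,14.012) → (25.271,32.068) → (38.313,44.674) → (56.300,42.337) → (65.687,26.817) → (59.406,9.801) → (42.187,4.102) → (26.995,14.012), returning to the start.

Shape 2 is a line segment drawn with `<polyline>`. Its stroke #ff0000 means cut at S699, F804. After flipping Y the toolpath is (133.291,23.873) → (45.283,60.118).

Shape 3 is a line segment drawn with `<line>`. Its stroke #ff0000 means cut at S699, F804. After flipping Y the toolpath is (83.688,87.528) → (83.295,43.803).

Shape 4 is a regular polygon drawn with `<path>`. Its stroke #ff0000 means cut at S699, F804. After flipping Y the toolpath is (160.229,63.449) → (162.467,30.141) → (129.159,27.903) → (126.921,61.211) → (160.229,63.449), returning to the start.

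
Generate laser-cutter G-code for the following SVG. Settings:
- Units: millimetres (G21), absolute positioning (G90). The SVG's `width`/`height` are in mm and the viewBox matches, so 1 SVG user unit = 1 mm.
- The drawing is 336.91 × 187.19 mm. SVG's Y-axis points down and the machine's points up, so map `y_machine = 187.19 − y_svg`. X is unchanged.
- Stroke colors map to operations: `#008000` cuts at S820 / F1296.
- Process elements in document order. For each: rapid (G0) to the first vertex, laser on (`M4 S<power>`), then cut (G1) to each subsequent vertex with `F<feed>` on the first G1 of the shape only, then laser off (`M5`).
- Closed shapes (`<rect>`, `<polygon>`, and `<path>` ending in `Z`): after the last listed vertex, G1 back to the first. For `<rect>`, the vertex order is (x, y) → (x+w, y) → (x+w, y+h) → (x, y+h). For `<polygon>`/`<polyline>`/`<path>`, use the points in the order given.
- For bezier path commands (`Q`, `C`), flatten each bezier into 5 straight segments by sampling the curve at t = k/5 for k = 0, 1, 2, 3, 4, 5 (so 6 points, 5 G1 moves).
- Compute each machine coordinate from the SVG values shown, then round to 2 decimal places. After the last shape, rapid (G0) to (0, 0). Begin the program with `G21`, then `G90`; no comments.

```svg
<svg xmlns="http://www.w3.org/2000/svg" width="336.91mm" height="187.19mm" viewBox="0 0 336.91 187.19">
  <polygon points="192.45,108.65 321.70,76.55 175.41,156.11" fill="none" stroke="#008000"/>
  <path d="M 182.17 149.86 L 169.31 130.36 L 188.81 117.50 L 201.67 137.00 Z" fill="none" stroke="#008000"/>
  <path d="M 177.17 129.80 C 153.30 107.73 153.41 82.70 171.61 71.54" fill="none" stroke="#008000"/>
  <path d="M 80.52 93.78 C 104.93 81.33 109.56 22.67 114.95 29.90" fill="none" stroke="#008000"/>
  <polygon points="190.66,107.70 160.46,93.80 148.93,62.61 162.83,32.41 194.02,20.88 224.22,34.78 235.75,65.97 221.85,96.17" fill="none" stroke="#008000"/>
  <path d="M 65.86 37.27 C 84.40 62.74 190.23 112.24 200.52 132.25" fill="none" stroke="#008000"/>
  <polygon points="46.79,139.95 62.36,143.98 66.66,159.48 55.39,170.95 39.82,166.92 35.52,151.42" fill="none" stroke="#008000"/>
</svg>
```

1 u = 1 mm; y_m = 187.19 − y.

[1] `<polygon>` closed polygon, #008000→cut S820 F1296: (192.45,78.54) → (321.70,110.64) → (175.41,31.08) → (192.45,78.54) (closed)

[2] `<path>` regular polygon, #008000→cut S820 F1296: (182.17,37.33) → (169.31,56.83) → (188.81,69.69) → (201.67,50.19) → (182.17,37.33) (closed)

[3] `<path>` cubic bezier, #008000→cut S820 F1296: (177.17,57.39) → (165.68,70.85) → (159.66,84.22) → (158.83,96.68) → (162.91,107.42) → (171.61,115.65)

[4] `<path>` cubic bezier, #008000→cut S820 F1296: (80.52,93.41) → (92.96,105.53) → (101.63,123.36) → (107.53,141.51) → (111.64,154.62) → (114.95,157.29)

[5] `<polygon>` regular polygon, #008000→cut S820 F1296: (190.66,79.49) → (160.46,93.39) → (148.93,124.58) → (162.83,154.78) → (194.02,166.31) → (224.22,152.41) → (235.75,121.22) → (221.85,91.02) → (190.66,79.49) (closed)

[6] `<path>` cubic bezier, #008000→cut S820 F1296: (65.86,149.92) → (86.00,132.18) → (118.31,111.25) → (154.01,89.68) → (184.34,70.06) → (200.52,54.94)

[7] `<polygon>` regular polygon, #008000→cut S820 F1296: (46.79,47.24) → (62.36,43.21) → (66.66,27.71) → (55.39,16.24) → (39.82,20.27) → (35.52,35.77) → (46.79,47.24) (closed)

G21
G90
G0 X192.45 Y78.54
M4 S820
G1 X321.70 Y110.64 F1296
G1 X175.41 Y31.08
G1 X192.45 Y78.54
M5
G0 X182.17 Y37.33
M4 S820
G1 X169.31 Y56.83 F1296
G1 X188.81 Y69.69
G1 X201.67 Y50.19
G1 X182.17 Y37.33
M5
G0 X177.17 Y57.39
M4 S820
G1 X165.68 Y70.85 F1296
G1 X159.66 Y84.22
G1 X158.83 Y96.68
G1 X162.91 Y107.42
G1 X171.61 Y115.65
M5
G0 X80.52 Y93.41
M4 S820
G1 X92.96 Y105.53 F1296
G1 X101.63 Y123.36
G1 X107.53 Y141.51
G1 X111.64 Y154.62
G1 X114.95 Y157.29
M5
G0 X190.66 Y79.49
M4 S820
G1 X160.46 Y93.39 F1296
G1 X148.93 Y124.58
G1 X162.83 Y154.78
G1 X194.02 Y166.31
G1 X224.22 Y152.41
G1 X235.75 Y121.22
G1 X221.85 Y91.02
G1 X190.66 Y79.49
M5
G0 X65.86 Y149.92
M4 S820
G1 X86.00 Y132.18 F1296
G1 X118.31 Y111.25
G1 X154.01 Y89.68
G1 X184.34 Y70.06
G1 X200.52 Y54.94
M5
G0 X46.79 Y47.24
M4 S820
G1 X62.36 Y43.21 F1296
G1 X66.66 Y27.71
G1 X55.39 Y16.24
G1 X39.82 Y20.27
G1 X35.52 Y35.77
G1 X46.79 Y47.24
M5
G0 X0.00 Y0.00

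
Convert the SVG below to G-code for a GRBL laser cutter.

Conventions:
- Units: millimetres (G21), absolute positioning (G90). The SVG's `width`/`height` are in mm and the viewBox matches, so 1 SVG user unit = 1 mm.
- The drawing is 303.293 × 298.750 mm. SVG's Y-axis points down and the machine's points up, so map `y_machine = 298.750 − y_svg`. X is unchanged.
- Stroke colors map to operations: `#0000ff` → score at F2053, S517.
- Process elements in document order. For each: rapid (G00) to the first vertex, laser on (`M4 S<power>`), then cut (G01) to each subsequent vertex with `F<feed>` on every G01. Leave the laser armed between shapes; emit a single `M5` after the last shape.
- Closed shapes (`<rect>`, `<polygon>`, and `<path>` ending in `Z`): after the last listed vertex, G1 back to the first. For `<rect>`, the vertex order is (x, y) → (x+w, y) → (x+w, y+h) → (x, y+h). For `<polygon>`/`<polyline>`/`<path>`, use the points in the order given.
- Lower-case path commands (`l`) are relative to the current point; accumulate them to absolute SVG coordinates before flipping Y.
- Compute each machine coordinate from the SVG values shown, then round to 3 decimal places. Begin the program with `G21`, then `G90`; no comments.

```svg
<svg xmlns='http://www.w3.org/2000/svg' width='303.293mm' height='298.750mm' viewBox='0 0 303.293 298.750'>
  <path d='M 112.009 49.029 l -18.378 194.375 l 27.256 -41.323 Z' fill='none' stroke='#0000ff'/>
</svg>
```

G21
G90
G00 X112.009 Y249.721
M4 S517
G01 X93.631 Y55.346 F2053
G01 X120.887 Y96.669 F2053
G01 X112.009 Y249.721 F2053
M5

Since the viewBox matches the mm dimensions, user units are millimetres directly. The only transform is the Y-flip y_m = 298.750 − y_svg.

Shape 1 is a closed polygon drawn with `<path>`. Its stroke #0000ff means score at S517, F2053. After flipping Y the toolpath is (112.009,249.721) → (93.631,55.346) → (120.887,96.669) → (112.009,249.721), returning to the start.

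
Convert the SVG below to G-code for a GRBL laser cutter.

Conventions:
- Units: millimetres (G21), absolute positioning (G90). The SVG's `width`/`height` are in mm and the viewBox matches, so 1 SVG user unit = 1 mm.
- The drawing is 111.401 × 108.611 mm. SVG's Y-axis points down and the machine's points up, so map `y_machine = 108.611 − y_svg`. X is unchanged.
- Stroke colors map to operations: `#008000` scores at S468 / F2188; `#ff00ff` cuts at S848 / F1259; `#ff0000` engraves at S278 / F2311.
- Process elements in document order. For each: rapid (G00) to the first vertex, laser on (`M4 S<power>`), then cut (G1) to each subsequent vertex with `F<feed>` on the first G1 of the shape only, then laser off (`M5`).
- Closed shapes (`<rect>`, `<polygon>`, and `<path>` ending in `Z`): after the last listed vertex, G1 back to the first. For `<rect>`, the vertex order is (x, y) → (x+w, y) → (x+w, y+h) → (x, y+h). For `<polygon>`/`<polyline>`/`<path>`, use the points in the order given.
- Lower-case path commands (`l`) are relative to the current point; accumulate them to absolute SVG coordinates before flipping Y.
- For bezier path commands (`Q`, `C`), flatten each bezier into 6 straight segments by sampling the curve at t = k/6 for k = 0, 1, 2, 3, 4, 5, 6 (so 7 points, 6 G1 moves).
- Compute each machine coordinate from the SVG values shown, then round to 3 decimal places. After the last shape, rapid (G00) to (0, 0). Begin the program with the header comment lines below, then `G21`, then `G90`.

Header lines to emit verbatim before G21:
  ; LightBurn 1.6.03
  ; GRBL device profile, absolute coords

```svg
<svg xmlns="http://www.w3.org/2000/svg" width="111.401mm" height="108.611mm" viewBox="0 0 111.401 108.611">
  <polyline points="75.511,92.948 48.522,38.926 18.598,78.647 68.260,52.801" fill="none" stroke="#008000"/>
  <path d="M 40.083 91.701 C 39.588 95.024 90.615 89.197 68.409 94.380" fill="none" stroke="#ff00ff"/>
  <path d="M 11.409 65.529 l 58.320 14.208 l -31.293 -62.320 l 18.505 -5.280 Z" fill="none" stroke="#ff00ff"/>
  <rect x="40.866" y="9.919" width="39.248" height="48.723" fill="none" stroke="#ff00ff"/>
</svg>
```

Since the viewBox matches the mm dimensions, user units are millimetres directly. The only transform is the Y-flip y_m = 108.611 − y_svg.

Shape 1 is a open polyline drawn with `<polyline>`. Its stroke #008000 means score at S468, F2188. After flipping Y the toolpath is (75.511,15.663) → (48.522,69.685) → (18.598,29.964) → (68.260,55.810).

Shape 2 is a cubic bezier drawn with `<path>`. Its stroke #ff00ff means cut at S848, F1259. After flipping Y the toolpath is (40.083,16.910) → (43.551,15.918) → (52.141,15.890) → (62.388,16.268) → (70.825,16.491) → (73.987,15.998) → (68.409,14.231).

Shape 3 is a closed polygon drawn with `<path>`. Its stroke #ff00ff means cut at S848, F1259. After flipping Y the toolpath is (11.409,43.082) → (69.729,28.874) → (38.436,91.194) → (56.941,96.474) → (11.409,43.082), returning to the start.

Shape 4 is a rectangle drawn with `<rect>`. Its stroke #ff00ff means cut at S848, F1259. After flipping Y the toolpath is (40.866,98.692) → (80.114,98.692) → (80.114,49.969) → (40.866,49.969) → (40.866,98.692), returning to the start.

; LightBurn 1.6.03
; GRBL device profile, absolute coords
G21
G90
G00 X75.511 Y15.663
M4 S468
G1 X48.522 Y69.685 F2188
G1 X18.598 Y29.964
G1 X68.260 Y55.810
M5
G00 X40.083 Y16.910
M4 S848
G1 X43.551 Y15.918 F1259
G1 X52.141 Y15.890
G1 X62.388 Y16.268
G1 X70.825 Y16.491
G1 X73.987 Y15.998
G1 X68.409 Y14.231
M5
G00 X11.409 Y43.082
M4 S848
G1 X69.729 Y28.874 F1259
G1 X38.436 Y91.194
G1 X56.941 Y96.474
G1 X11.409 Y43.082
M5
G00 X40.866 Y98.692
M4 S848
G1 X80.114 Y98.692 F1259
G1 X80.114 Y49.969
G1 X40.866 Y49.969
G1 X40.866 Y98.692
M5
G00 X0.000 Y0.000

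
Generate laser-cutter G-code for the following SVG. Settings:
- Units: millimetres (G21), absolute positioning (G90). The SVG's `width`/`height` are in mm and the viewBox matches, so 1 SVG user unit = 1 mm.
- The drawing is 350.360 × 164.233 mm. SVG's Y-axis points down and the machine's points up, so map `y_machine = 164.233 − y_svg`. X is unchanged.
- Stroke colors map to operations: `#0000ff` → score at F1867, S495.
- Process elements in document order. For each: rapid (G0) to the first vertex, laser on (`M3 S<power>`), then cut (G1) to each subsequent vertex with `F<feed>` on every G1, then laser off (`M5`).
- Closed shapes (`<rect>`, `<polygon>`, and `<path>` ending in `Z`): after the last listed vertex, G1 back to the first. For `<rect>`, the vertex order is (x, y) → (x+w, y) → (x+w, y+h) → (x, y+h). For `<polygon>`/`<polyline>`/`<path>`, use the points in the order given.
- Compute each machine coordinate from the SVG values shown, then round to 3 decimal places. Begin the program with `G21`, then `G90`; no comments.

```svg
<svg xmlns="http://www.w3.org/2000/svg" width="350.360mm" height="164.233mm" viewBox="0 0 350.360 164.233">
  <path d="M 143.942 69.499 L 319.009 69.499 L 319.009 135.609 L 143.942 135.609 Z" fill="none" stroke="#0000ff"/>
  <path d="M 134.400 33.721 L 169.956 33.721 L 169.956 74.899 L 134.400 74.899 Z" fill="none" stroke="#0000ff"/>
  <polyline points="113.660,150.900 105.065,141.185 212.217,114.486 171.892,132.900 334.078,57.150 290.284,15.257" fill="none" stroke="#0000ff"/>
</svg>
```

viewBox `0 0 350.360 164.233` with mm width/height → 1 unit = 1 mm. Flip: y_m = 164.233 − y_svg.

**Shape 1** — `<path>` rectangle, stroke `#0000ff` → score (S495, F1867). Machine vertices: (143.942,94.734) → (319.009,94.734) → (319.009,28.624) → (143.942,28.624) → (143.942,94.734). Closed: final G1 returns to the first vertex.

**Shape 2** — `<path>` rectangle, stroke `#0000ff` → score (S495, F1867). Machine vertices: (134.400,130.512) → (169.956,130.512) → (169.956,89.334) → (134.400,89.334) → (134.400,130.512). Closed: final G1 returns to the first vertex.

**Shape 3** — `<polyline>` open polyline, stroke `#0000ff` → score (S495, F1867). Machine vertices: (113.660,13.333) → (105.065,23.048) → (212.217,49.747) → (171.892,31.333) → (334.078,107.083) → (290.284,148.976). Open path.

G21
G90
G0 X143.942 Y94.734
M3 S495
G1 X319.009 Y94.734 F1867
G1 X319.009 Y28.624 F1867
G1 X143.942 Y28.624 F1867
G1 X143.942 Y94.734 F1867
M5
G0 X134.400 Y130.512
M3 S495
G1 X169.956 Y130.512 F1867
G1 X169.956 Y89.334 F1867
G1 X134.400 Y89.334 F1867
G1 X134.400 Y130.512 F1867
M5
G0 X113.660 Y13.333
M3 S495
G1 X105.065 Y23.048 F1867
G1 X212.217 Y49.747 F1867
G1 X171.892 Y31.333 F1867
G1 X334.078 Y107.083 F1867
G1 X290.284 Y148.976 F1867
M5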